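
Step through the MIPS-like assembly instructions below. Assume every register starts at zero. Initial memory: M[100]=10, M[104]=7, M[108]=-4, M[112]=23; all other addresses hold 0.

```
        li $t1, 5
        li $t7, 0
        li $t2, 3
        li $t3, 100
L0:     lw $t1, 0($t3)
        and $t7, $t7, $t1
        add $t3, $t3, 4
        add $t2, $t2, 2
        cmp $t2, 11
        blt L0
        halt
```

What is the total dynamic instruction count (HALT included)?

29

li $t1, 5 → $t1=5
li $t7, 0 → $t7=0
li $t2, 3 → $t2=3
li $t3, 100 → $t3=100
lw $t1, 0($t3) → $t1=M[100]=10
and $t7, $t7, $t1 → $t7=0&10=0
add $t3, $t3, 4 → $t3=100+4=104
add $t2, $t2, 2 → $t2=3+2=5
cmp $t2, 11  (cmp 5,11)
blt L0: taken
lw $t1, 0($t3) → $t1=M[104]=7
and $t7, $t7, $t1 → $t7=0&7=0
add $t3, $t3, 4 → $t3=104+4=108
add $t2, $t2, 2 → $t2=5+2=7
cmp $t2, 11  (cmp 7,11)
blt L0: taken
lw $t1, 0($t3) → $t1=M[108]=-4
and $t7, $t7, $t1 → $t7=0&(-4)=0
add $t3, $t3, 4 → $t3=108+4=112
add $t2, $t2, 2 → $t2=7+2=9
cmp $t2, 11  (cmp 9,11)
blt L0: taken
lw $t1, 0($t3) → $t1=M[112]=23
and $t7, $t7, $t1 → $t7=0&23=0
add $t3, $t3, 4 → $t3=112+4=116
add $t2, $t2, 2 → $t2=9+2=11
cmp $t2, 11  (cmp 11,11)
blt L0: not taken
halt.
Total executed instructions: 29.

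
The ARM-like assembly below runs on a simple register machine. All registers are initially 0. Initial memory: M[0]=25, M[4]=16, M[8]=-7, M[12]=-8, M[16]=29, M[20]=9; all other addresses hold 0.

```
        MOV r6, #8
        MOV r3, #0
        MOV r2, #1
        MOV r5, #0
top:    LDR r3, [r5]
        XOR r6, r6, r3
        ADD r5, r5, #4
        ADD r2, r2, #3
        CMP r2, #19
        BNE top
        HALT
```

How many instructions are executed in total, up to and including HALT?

41

MOV r6, #8 → r6=8
MOV r3, #0 → r3=0
MOV r2, #1 → r2=1
MOV r5, #0 → r5=0
LDR r3, [r5] → r3=M[0]=25
XOR r6, r6, r3 → r6=8^25=17
ADD r5, r5, #4 → r5=0+4=4
ADD r2, r2, #3 → r2=1+3=4
CMP r2, #19  (cmp 4,19)
BNE top: taken
LDR r3, [r5] → r3=M[4]=16
XOR r6, r6, r3 → r6=17^16=1
ADD r5, r5, #4 → r5=4+4=8
ADD r2, r2, #3 → r2=4+3=7
CMP r2, #19  (cmp 7,19)
BNE top: taken
LDR r3, [r5] → r3=M[8]=-7
XOR r6, r6, r3 → r6=1^(-7)=-8
ADD r5, r5, #4 → r5=8+4=12
ADD r2, r2, #3 → r2=7+3=10
CMP r2, #19  (cmp 10,19)
BNE top: taken
LDR r3, [r5] → r3=M[12]=-8
XOR r6, r6, r3 → r6=(-8)^(-8)=0
ADD r5, r5, #4 → r5=12+4=16
ADD r2, r2, #3 → r2=10+3=13
CMP r2, #19  (cmp 13,19)
BNE top: taken
LDR r3, [r5] → r3=M[16]=29
XOR r6, r6, r3 → r6=0^29=29
ADD r5, r5, #4 → r5=16+4=20
ADD r2, r2, #3 → r2=13+3=16
CMP r2, #19  (cmp 16,19)
BNE top: taken
LDR r3, [r5] → r3=M[20]=9
XOR r6, r6, r3 → r6=29^9=20
ADD r5, r5, #4 → r5=20+4=24
ADD r2, r2, #3 → r2=16+3=19
CMP r2, #19  (cmp 19,19)
BNE top: not taken
halt.
Total executed instructions: 41.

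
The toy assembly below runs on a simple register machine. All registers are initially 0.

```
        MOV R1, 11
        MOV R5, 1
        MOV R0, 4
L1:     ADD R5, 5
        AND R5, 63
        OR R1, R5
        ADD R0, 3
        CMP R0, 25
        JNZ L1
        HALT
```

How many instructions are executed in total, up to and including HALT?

after MOV R1, 11: R1=11
after MOV R5, 1: R5=1
after MOV R0, 4: R0=4
after ADD R5, 5: R5=1+5=6
after AND R5, 63: R5=6&63=6
after OR R1, R5: R1=11|6=15
after ADD R0, 3: R0=4+3=7
CMP R0, 25  (cmp 7,25)
JNZ L1: taken
after ADD R5, 5: R5=6+5=11
after AND R5, 63: R5=11&63=11
after OR R1, R5: R1=15|11=15
after ADD R0, 3: R0=7+3=10
CMP R0, 25  (cmp 10,25)
JNZ L1: taken
after ADD R5, 5: R5=11+5=16
after AND R5, 63: R5=16&63=16
after OR R1, R5: R1=15|16=31
after ADD R0, 3: R0=10+3=13
CMP R0, 25  (cmp 13,25)
JNZ L1: taken
after ADD R5, 5: R5=16+5=21
after AND R5, 63: R5=21&63=21
after OR R1, R5: R1=31|21=31
after ADD R0, 3: R0=13+3=16
CMP R0, 25  (cmp 16,25)
JNZ L1: taken
after ADD R5, 5: R5=21+5=26
after AND R5, 63: R5=26&63=26
after OR R1, R5: R1=31|26=31
after ADD R0, 3: R0=16+3=19
CMP R0, 25  (cmp 19,25)
JNZ L1: taken
after ADD R5, 5: R5=26+5=31
after AND R5, 63: R5=31&63=31
after OR R1, R5: R1=31|31=31
after ADD R0, 3: R0=19+3=22
CMP R0, 25  (cmp 22,25)
JNZ L1: taken
after ADD R5, 5: R5=31+5=36
after AND R5, 63: R5=36&63=36
after OR R1, R5: R1=31|36=63
after ADD R0, 3: R0=22+3=25
CMP R0, 25  (cmp 25,25)
JNZ L1: not taken
halt.
Total executed instructions: 46.

46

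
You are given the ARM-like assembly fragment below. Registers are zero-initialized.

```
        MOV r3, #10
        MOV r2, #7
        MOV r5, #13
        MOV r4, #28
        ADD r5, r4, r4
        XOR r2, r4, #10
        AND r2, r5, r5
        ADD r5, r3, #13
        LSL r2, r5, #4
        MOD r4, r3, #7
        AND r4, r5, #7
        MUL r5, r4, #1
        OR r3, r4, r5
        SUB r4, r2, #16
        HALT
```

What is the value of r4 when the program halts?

r3=10
r2=7
r5=13
r4=28
r5=28+28=56
r2=28^10=22
r2=56&56=56
r5=10+13=23
r2=23<<4=368
r4=10%7=3
r4=23&7=7
r5=7*1=7
r3=7|7=7
r4=368-16=352
halt.

352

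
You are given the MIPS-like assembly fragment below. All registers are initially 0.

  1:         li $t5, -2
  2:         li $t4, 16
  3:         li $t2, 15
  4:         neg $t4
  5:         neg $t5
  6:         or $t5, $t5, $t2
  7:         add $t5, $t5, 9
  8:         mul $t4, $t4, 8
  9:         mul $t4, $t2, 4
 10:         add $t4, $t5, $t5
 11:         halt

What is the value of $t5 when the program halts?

24

li $t5, -2 → $t5=-2
li $t4, 16 → $t4=16
li $t2, 15 → $t2=15
neg $t4 → $t4=-(16)=-16
neg $t5 → $t5=-(-2)=2
or $t5, $t5, $t2 → $t5=2|15=15
add $t5, $t5, 9 → $t5=15+9=24
mul $t4, $t4, 8 → $t4=(-16)*8=-128
mul $t4, $t2, 4 → $t4=15*4=60
add $t4, $t5, $t5 → $t4=24+24=48
halt.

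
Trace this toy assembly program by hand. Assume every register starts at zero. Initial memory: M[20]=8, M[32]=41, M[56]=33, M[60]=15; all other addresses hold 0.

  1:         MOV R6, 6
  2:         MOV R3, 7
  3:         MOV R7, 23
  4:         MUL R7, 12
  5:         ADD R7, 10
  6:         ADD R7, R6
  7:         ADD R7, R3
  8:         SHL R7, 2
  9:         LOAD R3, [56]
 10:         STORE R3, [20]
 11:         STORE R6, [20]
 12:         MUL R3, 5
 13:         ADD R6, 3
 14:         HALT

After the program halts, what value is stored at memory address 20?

R6=6
R3=7
R7=23
R7=23*12=276
R7=276+10=286
R7=286+6=292
R7=292+7=299
R7=299<<2=1196
R3=M[56]=33
STORE R3, [20] → M[20]=33
STORE R6, [20] → M[20]=6
R3=33*5=165
R6=6+3=9
halt.

6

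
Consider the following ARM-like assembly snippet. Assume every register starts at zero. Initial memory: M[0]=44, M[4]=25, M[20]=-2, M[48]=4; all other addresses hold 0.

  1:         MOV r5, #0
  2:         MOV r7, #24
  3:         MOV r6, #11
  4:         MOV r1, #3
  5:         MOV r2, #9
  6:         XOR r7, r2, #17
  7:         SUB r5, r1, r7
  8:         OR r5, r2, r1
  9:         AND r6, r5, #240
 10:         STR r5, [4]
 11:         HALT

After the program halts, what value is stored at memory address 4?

after MOV r5, #0: r5=0
after MOV r7, #24: r7=24
after MOV r6, #11: r6=11
after MOV r1, #3: r1=3
after MOV r2, #9: r2=9
after XOR r7, r2, #17: r7=9^17=24
after SUB r5, r1, r7: r5=3-24=-21
after OR r5, r2, r1: r5=9|3=11
after AND r6, r5, #240: r6=11&240=0
STR r5, [4] → M[4]=11
halt.

11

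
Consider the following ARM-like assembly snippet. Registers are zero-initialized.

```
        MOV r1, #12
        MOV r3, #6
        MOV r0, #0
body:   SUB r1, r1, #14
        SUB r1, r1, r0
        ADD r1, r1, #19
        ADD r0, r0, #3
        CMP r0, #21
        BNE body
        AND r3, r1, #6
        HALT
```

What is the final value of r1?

MOV r1, #12 → r1=12
MOV r3, #6 → r3=6
MOV r0, #0 → r0=0
SUB r1, r1, #14 → r1=12-14=-2
SUB r1, r1, r0 → r1=(-2)-0=-2
ADD r1, r1, #19 → r1=(-2)+19=17
ADD r0, r0, #3 → r0=0+3=3
CMP r0, #21  (cmp 3,21)
BNE body: taken
SUB r1, r1, #14 → r1=17-14=3
SUB r1, r1, r0 → r1=3-3=0
ADD r1, r1, #19 → r1=0+19=19
ADD r0, r0, #3 → r0=3+3=6
CMP r0, #21  (cmp 6,21)
BNE body: taken
SUB r1, r1, #14 → r1=19-14=5
SUB r1, r1, r0 → r1=5-6=-1
ADD r1, r1, #19 → r1=(-1)+19=18
ADD r0, r0, #3 → r0=6+3=9
CMP r0, #21  (cmp 9,21)
BNE body: taken
SUB r1, r1, #14 → r1=18-14=4
SUB r1, r1, r0 → r1=4-9=-5
ADD r1, r1, #19 → r1=(-5)+19=14
ADD r0, r0, #3 → r0=9+3=12
CMP r0, #21  (cmp 12,21)
BNE body: taken
SUB r1, r1, #14 → r1=14-14=0
SUB r1, r1, r0 → r1=0-12=-12
ADD r1, r1, #19 → r1=(-12)+19=7
ADD r0, r0, #3 → r0=12+3=15
CMP r0, #21  (cmp 15,21)
BNE body: taken
SUB r1, r1, #14 → r1=7-14=-7
SUB r1, r1, r0 → r1=(-7)-15=-22
ADD r1, r1, #19 → r1=(-22)+19=-3
ADD r0, r0, #3 → r0=15+3=18
CMP r0, #21  (cmp 18,21)
BNE body: taken
SUB r1, r1, #14 → r1=(-3)-14=-17
SUB r1, r1, r0 → r1=(-17)-18=-35
ADD r1, r1, #19 → r1=(-35)+19=-16
ADD r0, r0, #3 → r0=18+3=21
CMP r0, #21  (cmp 21,21)
BNE body: not taken
AND r3, r1, #6 → r3=(-16)&6=0
halt.

-16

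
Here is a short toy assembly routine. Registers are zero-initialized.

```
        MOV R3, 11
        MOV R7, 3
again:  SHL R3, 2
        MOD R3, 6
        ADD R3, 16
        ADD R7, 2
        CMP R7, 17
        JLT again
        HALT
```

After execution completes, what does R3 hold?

18

after MOV R3, 11: R3=11
after MOV R7, 3: R7=3
after SHL R3, 2: R3=11<<2=44
after MOD R3, 6: R3=44%6=2
after ADD R3, 16: R3=2+16=18
after ADD R7, 2: R7=3+2=5
CMP R7, 17  (cmp 5,17)
JLT again: taken
after SHL R3, 2: R3=18<<2=72
after MOD R3, 6: R3=72%6=0
after ADD R3, 16: R3=0+16=16
after ADD R7, 2: R7=5+2=7
CMP R7, 17  (cmp 7,17)
JLT again: taken
after SHL R3, 2: R3=16<<2=64
after MOD R3, 6: R3=64%6=4
after ADD R3, 16: R3=4+16=20
after ADD R7, 2: R7=7+2=9
CMP R7, 17  (cmp 9,17)
JLT again: taken
after SHL R3, 2: R3=20<<2=80
after MOD R3, 6: R3=80%6=2
after ADD R3, 16: R3=2+16=18
after ADD R7, 2: R7=9+2=11
CMP R7, 17  (cmp 11,17)
JLT again: taken
after SHL R3, 2: R3=18<<2=72
after MOD R3, 6: R3=72%6=0
after ADD R3, 16: R3=0+16=16
after ADD R7, 2: R7=11+2=13
CMP R7, 17  (cmp 13,17)
JLT again: taken
after SHL R3, 2: R3=16<<2=64
after MOD R3, 6: R3=64%6=4
after ADD R3, 16: R3=4+16=20
after ADD R7, 2: R7=13+2=15
CMP R7, 17  (cmp 15,17)
JLT again: taken
after SHL R3, 2: R3=20<<2=80
after MOD R3, 6: R3=80%6=2
after ADD R3, 16: R3=2+16=18
after ADD R7, 2: R7=15+2=17
CMP R7, 17  (cmp 17,17)
JLT again: not taken
halt.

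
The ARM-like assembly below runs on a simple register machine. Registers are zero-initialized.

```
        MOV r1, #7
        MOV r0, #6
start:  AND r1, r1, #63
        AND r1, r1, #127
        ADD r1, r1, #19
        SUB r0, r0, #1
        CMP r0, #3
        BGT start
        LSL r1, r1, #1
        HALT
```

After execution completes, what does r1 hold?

128

after MOV r1, #7: r1=7
after MOV r0, #6: r0=6
after AND r1, r1, #63: r1=7&63=7
after AND r1, r1, #127: r1=7&127=7
after ADD r1, r1, #19: r1=7+19=26
after SUB r0, r0, #1: r0=6-1=5
CMP r0, #3  (cmp 5,3)
BGT start: taken
after AND r1, r1, #63: r1=26&63=26
after AND r1, r1, #127: r1=26&127=26
after ADD r1, r1, #19: r1=26+19=45
after SUB r0, r0, #1: r0=5-1=4
CMP r0, #3  (cmp 4,3)
BGT start: taken
after AND r1, r1, #63: r1=45&63=45
after AND r1, r1, #127: r1=45&127=45
after ADD r1, r1, #19: r1=45+19=64
after SUB r0, r0, #1: r0=4-1=3
CMP r0, #3  (cmp 3,3)
BGT start: not taken
after LSL r1, r1, #1: r1=64<<1=128
halt.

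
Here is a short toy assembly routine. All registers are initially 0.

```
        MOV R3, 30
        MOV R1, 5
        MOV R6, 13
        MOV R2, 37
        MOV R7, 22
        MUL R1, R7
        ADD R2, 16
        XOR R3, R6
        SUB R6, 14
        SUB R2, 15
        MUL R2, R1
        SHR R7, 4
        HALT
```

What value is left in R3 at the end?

19

R3=30
R1=5
R6=13
R2=37
R7=22
R1=5*22=110
R2=37+16=53
R3=30^13=19
R6=13-14=-1
R2=53-15=38
R2=38*110=4180
R7=22>>4=1
halt.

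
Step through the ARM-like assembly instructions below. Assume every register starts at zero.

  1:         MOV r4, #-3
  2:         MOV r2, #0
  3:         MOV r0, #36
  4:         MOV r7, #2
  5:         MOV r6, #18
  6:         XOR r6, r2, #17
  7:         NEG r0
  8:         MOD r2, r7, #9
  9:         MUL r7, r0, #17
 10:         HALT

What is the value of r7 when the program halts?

-612

MOV r4, #-3 → r4=-3
MOV r2, #0 → r2=0
MOV r0, #36 → r0=36
MOV r7, #2 → r7=2
MOV r6, #18 → r6=18
XOR r6, r2, #17 → r6=0^17=17
NEG r0 → r0=-(36)=-36
MOD r2, r7, #9 → r2=2%9=2
MUL r7, r0, #17 → r7=(-36)*17=-612
halt.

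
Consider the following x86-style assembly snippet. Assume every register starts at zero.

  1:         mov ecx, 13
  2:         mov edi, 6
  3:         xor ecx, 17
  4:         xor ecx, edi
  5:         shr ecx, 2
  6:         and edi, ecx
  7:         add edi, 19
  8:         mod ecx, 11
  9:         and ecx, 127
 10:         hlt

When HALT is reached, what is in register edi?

mov ecx, 13 → ecx=13
mov edi, 6 → edi=6
xor ecx, 17 → ecx=13^17=28
xor ecx, edi → ecx=28^6=26
shr ecx, 2 → ecx=26>>2=6
and edi, ecx → edi=6&6=6
add edi, 19 → edi=6+19=25
mod ecx, 11 → ecx=6%11=6
and ecx, 127 → ecx=6&127=6
halt.

25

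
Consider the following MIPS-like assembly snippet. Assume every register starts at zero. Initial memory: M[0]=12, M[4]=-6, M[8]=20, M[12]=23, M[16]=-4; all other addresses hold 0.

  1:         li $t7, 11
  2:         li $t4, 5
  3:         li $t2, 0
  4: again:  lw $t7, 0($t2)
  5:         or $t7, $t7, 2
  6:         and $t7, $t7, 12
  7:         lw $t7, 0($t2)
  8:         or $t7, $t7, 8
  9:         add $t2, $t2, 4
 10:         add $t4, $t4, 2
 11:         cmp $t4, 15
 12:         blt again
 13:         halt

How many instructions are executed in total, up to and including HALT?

49

li $t7, 11 → $t7=11
li $t4, 5 → $t4=5
li $t2, 0 → $t2=0
lw $t7, 0($t2) → $t7=M[0]=12
or $t7, $t7, 2 → $t7=12|2=14
and $t7, $t7, 12 → $t7=14&12=12
lw $t7, 0($t2) → $t7=M[0]=12
or $t7, $t7, 8 → $t7=12|8=12
add $t2, $t2, 4 → $t2=0+4=4
add $t4, $t4, 2 → $t4=5+2=7
cmp $t4, 15  (cmp 7,15)
blt again: taken
lw $t7, 0($t2) → $t7=M[4]=-6
or $t7, $t7, 2 → $t7=(-6)|2=-6
and $t7, $t7, 12 → $t7=(-6)&12=8
lw $t7, 0($t2) → $t7=M[4]=-6
or $t7, $t7, 8 → $t7=(-6)|8=-6
add $t2, $t2, 4 → $t2=4+4=8
add $t4, $t4, 2 → $t4=7+2=9
cmp $t4, 15  (cmp 9,15)
blt again: taken
lw $t7, 0($t2) → $t7=M[8]=20
or $t7, $t7, 2 → $t7=20|2=22
and $t7, $t7, 12 → $t7=22&12=4
lw $t7, 0($t2) → $t7=M[8]=20
or $t7, $t7, 8 → $t7=20|8=28
add $t2, $t2, 4 → $t2=8+4=12
add $t4, $t4, 2 → $t4=9+2=11
cmp $t4, 15  (cmp 11,15)
blt again: taken
lw $t7, 0($t2) → $t7=M[12]=23
or $t7, $t7, 2 → $t7=23|2=23
and $t7, $t7, 12 → $t7=23&12=4
lw $t7, 0($t2) → $t7=M[12]=23
or $t7, $t7, 8 → $t7=23|8=31
add $t2, $t2, 4 → $t2=12+4=16
add $t4, $t4, 2 → $t4=11+2=13
cmp $t4, 15  (cmp 13,15)
blt again: taken
lw $t7, 0($t2) → $t7=M[16]=-4
or $t7, $t7, 2 → $t7=(-4)|2=-2
and $t7, $t7, 12 → $t7=(-2)&12=12
lw $t7, 0($t2) → $t7=M[16]=-4
or $t7, $t7, 8 → $t7=(-4)|8=-4
add $t2, $t2, 4 → $t2=16+4=20
add $t4, $t4, 2 → $t4=13+2=15
cmp $t4, 15  (cmp 15,15)
blt again: not taken
halt.
Total executed instructions: 49.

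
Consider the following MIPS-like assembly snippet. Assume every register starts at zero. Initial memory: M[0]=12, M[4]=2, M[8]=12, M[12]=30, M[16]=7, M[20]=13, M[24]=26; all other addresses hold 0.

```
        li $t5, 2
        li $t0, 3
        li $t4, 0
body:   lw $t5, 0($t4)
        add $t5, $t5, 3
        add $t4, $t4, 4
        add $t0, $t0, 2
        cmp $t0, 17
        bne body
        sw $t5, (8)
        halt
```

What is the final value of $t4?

28

after li $t5, 2: $t5=2
after li $t0, 3: $t0=3
after li $t4, 0: $t4=0
after lw $t5, 0($t4): $t5=M[0]=12
after add $t5, $t5, 3: $t5=12+3=15
after add $t4, $t4, 4: $t4=0+4=4
after add $t0, $t0, 2: $t0=3+2=5
cmp $t0, 17  (cmp 5,17)
bne body: taken
after lw $t5, 0($t4): $t5=M[4]=2
after add $t5, $t5, 3: $t5=2+3=5
after add $t4, $t4, 4: $t4=4+4=8
after add $t0, $t0, 2: $t0=5+2=7
cmp $t0, 17  (cmp 7,17)
bne body: taken
after lw $t5, 0($t4): $t5=M[8]=12
after add $t5, $t5, 3: $t5=12+3=15
after add $t4, $t4, 4: $t4=8+4=12
after add $t0, $t0, 2: $t0=7+2=9
cmp $t0, 17  (cmp 9,17)
bne body: taken
after lw $t5, 0($t4): $t5=M[12]=30
after add $t5, $t5, 3: $t5=30+3=33
after add $t4, $t4, 4: $t4=12+4=16
after add $t0, $t0, 2: $t0=9+2=11
cmp $t0, 17  (cmp 11,17)
bne body: taken
after lw $t5, 0($t4): $t5=M[16]=7
after add $t5, $t5, 3: $t5=7+3=10
after add $t4, $t4, 4: $t4=16+4=20
after add $t0, $t0, 2: $t0=11+2=13
cmp $t0, 17  (cmp 13,17)
bne body: taken
after lw $t5, 0($t4): $t5=M[20]=13
after add $t5, $t5, 3: $t5=13+3=16
after add $t4, $t4, 4: $t4=20+4=24
after add $t0, $t0, 2: $t0=13+2=15
cmp $t0, 17  (cmp 15,17)
bne body: taken
after lw $t5, 0($t4): $t5=M[24]=26
after add $t5, $t5, 3: $t5=26+3=29
after add $t4, $t4, 4: $t4=24+4=28
after add $t0, $t0, 2: $t0=15+2=17
cmp $t0, 17  (cmp 17,17)
bne body: not taken
sw $t5, (8) → M[8]=29
halt.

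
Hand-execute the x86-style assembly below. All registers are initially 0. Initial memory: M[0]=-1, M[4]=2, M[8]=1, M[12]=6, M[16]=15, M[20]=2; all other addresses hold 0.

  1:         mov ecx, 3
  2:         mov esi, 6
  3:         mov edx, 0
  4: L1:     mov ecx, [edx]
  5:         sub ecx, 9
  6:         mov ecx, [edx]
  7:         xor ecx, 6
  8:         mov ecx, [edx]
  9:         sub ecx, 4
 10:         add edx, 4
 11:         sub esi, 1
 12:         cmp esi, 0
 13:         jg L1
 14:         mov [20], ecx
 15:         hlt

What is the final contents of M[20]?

mov ecx, 3 → ecx=3
mov esi, 6 → esi=6
mov edx, 0 → edx=0
mov ecx, [edx] → ecx=M[0]=-1
sub ecx, 9 → ecx=(-1)-9=-10
mov ecx, [edx] → ecx=M[0]=-1
xor ecx, 6 → ecx=(-1)^6=-7
mov ecx, [edx] → ecx=M[0]=-1
sub ecx, 4 → ecx=(-1)-4=-5
add edx, 4 → edx=0+4=4
sub esi, 1 → esi=6-1=5
cmp esi, 0  (cmp 5,0)
jg L1: taken
mov ecx, [edx] → ecx=M[4]=2
sub ecx, 9 → ecx=2-9=-7
mov ecx, [edx] → ecx=M[4]=2
xor ecx, 6 → ecx=2^6=4
mov ecx, [edx] → ecx=M[4]=2
sub ecx, 4 → ecx=2-4=-2
add edx, 4 → edx=4+4=8
sub esi, 1 → esi=5-1=4
cmp esi, 0  (cmp 4,0)
jg L1: taken
mov ecx, [edx] → ecx=M[8]=1
sub ecx, 9 → ecx=1-9=-8
mov ecx, [edx] → ecx=M[8]=1
xor ecx, 6 → ecx=1^6=7
mov ecx, [edx] → ecx=M[8]=1
sub ecx, 4 → ecx=1-4=-3
add edx, 4 → edx=8+4=12
sub esi, 1 → esi=4-1=3
cmp esi, 0  (cmp 3,0)
jg L1: taken
mov ecx, [edx] → ecx=M[12]=6
sub ecx, 9 → ecx=6-9=-3
mov ecx, [edx] → ecx=M[12]=6
xor ecx, 6 → ecx=6^6=0
mov ecx, [edx] → ecx=M[12]=6
sub ecx, 4 → ecx=6-4=2
add edx, 4 → edx=12+4=16
sub esi, 1 → esi=3-1=2
cmp esi, 0  (cmp 2,0)
jg L1: taken
mov ecx, [edx] → ecx=M[16]=15
sub ecx, 9 → ecx=15-9=6
mov ecx, [edx] → ecx=M[16]=15
xor ecx, 6 → ecx=15^6=9
mov ecx, [edx] → ecx=M[16]=15
sub ecx, 4 → ecx=15-4=11
add edx, 4 → edx=16+4=20
sub esi, 1 → esi=2-1=1
cmp esi, 0  (cmp 1,0)
jg L1: taken
mov ecx, [edx] → ecx=M[20]=2
sub ecx, 9 → ecx=2-9=-7
mov ecx, [edx] → ecx=M[20]=2
xor ecx, 6 → ecx=2^6=4
mov ecx, [edx] → ecx=M[20]=2
sub ecx, 4 → ecx=2-4=-2
add edx, 4 → edx=20+4=24
sub esi, 1 → esi=1-1=0
cmp esi, 0  (cmp 0,0)
jg L1: not taken
mov [20], ecx → M[20]=-2
halt.

-2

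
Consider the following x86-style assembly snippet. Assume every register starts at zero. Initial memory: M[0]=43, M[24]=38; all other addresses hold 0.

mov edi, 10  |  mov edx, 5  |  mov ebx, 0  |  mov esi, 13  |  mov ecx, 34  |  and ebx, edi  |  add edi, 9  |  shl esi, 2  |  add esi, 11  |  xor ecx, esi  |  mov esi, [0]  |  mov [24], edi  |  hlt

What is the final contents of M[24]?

19

mov edi, 10 → edi=10
mov edx, 5 → edx=5
mov ebx, 0 → ebx=0
mov esi, 13 → esi=13
mov ecx, 34 → ecx=34
and ebx, edi → ebx=0&10=0
add edi, 9 → edi=10+9=19
shl esi, 2 → esi=13<<2=52
add esi, 11 → esi=52+11=63
xor ecx, esi → ecx=34^63=29
mov esi, [0] → esi=M[0]=43
mov [24], edi → M[24]=19
halt.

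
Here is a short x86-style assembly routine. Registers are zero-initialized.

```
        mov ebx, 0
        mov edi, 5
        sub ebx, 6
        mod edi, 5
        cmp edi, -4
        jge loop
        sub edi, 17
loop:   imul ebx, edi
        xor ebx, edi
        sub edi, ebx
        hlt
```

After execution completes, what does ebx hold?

0

ebx=0
edi=5
ebx=0-6=-6
edi=5%5=0
cmp edi, -4  (cmp 0,-4)
jge loop: taken
ebx=(-6)*0=0
ebx=0^0=0
edi=0-0=0
halt.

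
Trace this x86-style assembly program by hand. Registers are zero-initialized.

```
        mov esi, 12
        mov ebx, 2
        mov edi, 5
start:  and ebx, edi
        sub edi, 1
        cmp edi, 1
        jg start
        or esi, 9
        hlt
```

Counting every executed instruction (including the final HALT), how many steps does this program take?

21

esi=12
ebx=2
edi=5
ebx=2&5=0
edi=5-1=4
cmp edi, 1  (cmp 4,1)
jg start: taken
ebx=0&4=0
edi=4-1=3
cmp edi, 1  (cmp 3,1)
jg start: taken
ebx=0&3=0
edi=3-1=2
cmp edi, 1  (cmp 2,1)
jg start: taken
ebx=0&2=0
edi=2-1=1
cmp edi, 1  (cmp 1,1)
jg start: not taken
esi=12|9=13
halt.
Total executed instructions: 21.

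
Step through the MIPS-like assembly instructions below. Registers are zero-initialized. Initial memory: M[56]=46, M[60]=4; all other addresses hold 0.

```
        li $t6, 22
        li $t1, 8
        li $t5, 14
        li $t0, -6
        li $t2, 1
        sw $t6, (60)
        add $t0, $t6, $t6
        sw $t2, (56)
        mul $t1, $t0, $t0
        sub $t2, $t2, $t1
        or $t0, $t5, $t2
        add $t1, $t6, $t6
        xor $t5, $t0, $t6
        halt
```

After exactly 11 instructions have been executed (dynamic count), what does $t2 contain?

li $t6, 22 → $t6=22
li $t1, 8 → $t1=8
li $t5, 14 → $t5=14
li $t0, -6 → $t0=-6
li $t2, 1 → $t2=1
sw $t6, (60) → M[60]=22
add $t0, $t6, $t6 → $t0=22+22=44
sw $t2, (56) → M[56]=1
mul $t1, $t0, $t0 → $t1=44*44=1936
sub $t2, $t2, $t1 → $t2=1-1936=-1935
or $t0, $t5, $t2 → $t0=14|(-1935)=-1921
After step 11: $t2 = -1935.

-1935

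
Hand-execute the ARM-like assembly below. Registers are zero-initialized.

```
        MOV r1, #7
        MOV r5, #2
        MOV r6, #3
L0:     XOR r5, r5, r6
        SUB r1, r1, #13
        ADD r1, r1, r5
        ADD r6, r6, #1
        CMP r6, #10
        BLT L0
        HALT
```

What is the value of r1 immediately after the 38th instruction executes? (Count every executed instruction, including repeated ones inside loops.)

-49

after MOV r1, #7: r1=7
after MOV r5, #2: r5=2
after MOV r6, #3: r6=3
after XOR r5, r5, r6: r5=2^3=1
after SUB r1, r1, #13: r1=7-13=-6
after ADD r1, r1, r5: r1=(-6)+1=-5
after ADD r6, r6, #1: r6=3+1=4
CMP r6, #10  (cmp 4,10)
BLT L0: taken
after XOR r5, r5, r6: r5=1^4=5
after SUB r1, r1, #13: r1=(-5)-13=-18
after ADD r1, r1, r5: r1=(-18)+5=-13
after ADD r6, r6, #1: r6=4+1=5
CMP r6, #10  (cmp 5,10)
BLT L0: taken
after XOR r5, r5, r6: r5=5^5=0
after SUB r1, r1, #13: r1=(-13)-13=-26
after ADD r1, r1, r5: r1=(-26)+0=-26
after ADD r6, r6, #1: r6=5+1=6
CMP r6, #10  (cmp 6,10)
BLT L0: taken
after XOR r5, r5, r6: r5=0^6=6
after SUB r1, r1, #13: r1=(-26)-13=-39
after ADD r1, r1, r5: r1=(-39)+6=-33
after ADD r6, r6, #1: r6=6+1=7
CMP r6, #10  (cmp 7,10)
BLT L0: taken
after XOR r5, r5, r6: r5=6^7=1
after SUB r1, r1, #13: r1=(-33)-13=-46
after ADD r1, r1, r5: r1=(-46)+1=-45
after ADD r6, r6, #1: r6=7+1=8
CMP r6, #10  (cmp 8,10)
BLT L0: taken
after XOR r5, r5, r6: r5=1^8=9
after SUB r1, r1, #13: r1=(-45)-13=-58
after ADD r1, r1, r5: r1=(-58)+9=-49
after ADD r6, r6, #1: r6=8+1=9
CMP r6, #10  (cmp 9,10)
After step 38: r1 = -49.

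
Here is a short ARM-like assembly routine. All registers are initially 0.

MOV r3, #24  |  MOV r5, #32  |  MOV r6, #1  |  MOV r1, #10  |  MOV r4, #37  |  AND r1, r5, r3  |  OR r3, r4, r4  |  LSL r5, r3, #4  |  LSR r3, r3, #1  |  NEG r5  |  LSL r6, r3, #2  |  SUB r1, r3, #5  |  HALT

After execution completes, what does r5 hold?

-592

MOV r3, #24 → r3=24
MOV r5, #32 → r5=32
MOV r6, #1 → r6=1
MOV r1, #10 → r1=10
MOV r4, #37 → r4=37
AND r1, r5, r3 → r1=32&24=0
OR r3, r4, r4 → r3=37|37=37
LSL r5, r3, #4 → r5=37<<4=592
LSR r3, r3, #1 → r3=37>>1=18
NEG r5 → r5=-(592)=-592
LSL r6, r3, #2 → r6=18<<2=72
SUB r1, r3, #5 → r1=18-5=13
halt.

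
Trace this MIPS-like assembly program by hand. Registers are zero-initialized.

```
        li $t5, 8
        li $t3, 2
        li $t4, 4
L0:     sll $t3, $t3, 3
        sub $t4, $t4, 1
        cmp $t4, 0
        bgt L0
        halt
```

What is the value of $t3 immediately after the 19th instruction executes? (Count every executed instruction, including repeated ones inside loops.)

8192

$t5=8
$t3=2
$t4=4
$t3=2<<3=16
$t4=4-1=3
cmp $t4, 0  (cmp 3,0)
bgt L0: taken
$t3=16<<3=128
$t4=3-1=2
cmp $t4, 0  (cmp 2,0)
bgt L0: taken
$t3=128<<3=1024
$t4=2-1=1
cmp $t4, 0  (cmp 1,0)
bgt L0: taken
$t3=1024<<3=8192
$t4=1-1=0
cmp $t4, 0  (cmp 0,0)
bgt L0: not taken
After step 19: $t3 = 8192.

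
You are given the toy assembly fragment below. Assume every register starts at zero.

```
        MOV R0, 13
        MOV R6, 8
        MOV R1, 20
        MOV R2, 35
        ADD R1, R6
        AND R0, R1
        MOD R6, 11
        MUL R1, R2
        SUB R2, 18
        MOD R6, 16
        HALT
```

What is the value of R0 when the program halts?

after MOV R0, 13: R0=13
after MOV R6, 8: R6=8
after MOV R1, 20: R1=20
after MOV R2, 35: R2=35
after ADD R1, R6: R1=20+8=28
after AND R0, R1: R0=13&28=12
after MOD R6, 11: R6=8%11=8
after MUL R1, R2: R1=28*35=980
after SUB R2, 18: R2=35-18=17
after MOD R6, 16: R6=8%16=8
halt.

12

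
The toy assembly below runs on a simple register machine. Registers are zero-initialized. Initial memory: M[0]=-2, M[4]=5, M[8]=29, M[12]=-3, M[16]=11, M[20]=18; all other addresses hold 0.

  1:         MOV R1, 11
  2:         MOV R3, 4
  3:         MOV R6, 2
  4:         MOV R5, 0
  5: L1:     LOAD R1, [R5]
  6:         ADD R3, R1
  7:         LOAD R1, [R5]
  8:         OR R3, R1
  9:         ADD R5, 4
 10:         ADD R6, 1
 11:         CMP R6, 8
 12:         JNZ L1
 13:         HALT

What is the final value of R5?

24

after MOV R1, 11: R1=11
after MOV R3, 4: R3=4
after MOV R6, 2: R6=2
after MOV R5, 0: R5=0
after LOAD R1, [R5]: R1=M[0]=-2
after ADD R3, R1: R3=4+(-2)=2
after LOAD R1, [R5]: R1=M[0]=-2
after OR R3, R1: R3=2|(-2)=-2
after ADD R5, 4: R5=0+4=4
after ADD R6, 1: R6=2+1=3
CMP R6, 8  (cmp 3,8)
JNZ L1: taken
after LOAD R1, [R5]: R1=M[4]=5
after ADD R3, R1: R3=(-2)+5=3
after LOAD R1, [R5]: R1=M[4]=5
after OR R3, R1: R3=3|5=7
after ADD R5, 4: R5=4+4=8
after ADD R6, 1: R6=3+1=4
CMP R6, 8  (cmp 4,8)
JNZ L1: taken
after LOAD R1, [R5]: R1=M[8]=29
after ADD R3, R1: R3=7+29=36
after LOAD R1, [R5]: R1=M[8]=29
after OR R3, R1: R3=36|29=61
after ADD R5, 4: R5=8+4=12
after ADD R6, 1: R6=4+1=5
CMP R6, 8  (cmp 5,8)
JNZ L1: taken
after LOAD R1, [R5]: R1=M[12]=-3
after ADD R3, R1: R3=61+(-3)=58
after LOAD R1, [R5]: R1=M[12]=-3
after OR R3, R1: R3=58|(-3)=-1
after ADD R5, 4: R5=12+4=16
after ADD R6, 1: R6=5+1=6
CMP R6, 8  (cmp 6,8)
JNZ L1: taken
after LOAD R1, [R5]: R1=M[16]=11
after ADD R3, R1: R3=(-1)+11=10
after LOAD R1, [R5]: R1=M[16]=11
after OR R3, R1: R3=10|11=11
after ADD R5, 4: R5=16+4=20
after ADD R6, 1: R6=6+1=7
CMP R6, 8  (cmp 7,8)
JNZ L1: taken
after LOAD R1, [R5]: R1=M[20]=18
after ADD R3, R1: R3=11+18=29
after LOAD R1, [R5]: R1=M[20]=18
after OR R3, R1: R3=29|18=31
after ADD R5, 4: R5=20+4=24
after ADD R6, 1: R6=7+1=8
CMP R6, 8  (cmp 8,8)
JNZ L1: not taken
halt.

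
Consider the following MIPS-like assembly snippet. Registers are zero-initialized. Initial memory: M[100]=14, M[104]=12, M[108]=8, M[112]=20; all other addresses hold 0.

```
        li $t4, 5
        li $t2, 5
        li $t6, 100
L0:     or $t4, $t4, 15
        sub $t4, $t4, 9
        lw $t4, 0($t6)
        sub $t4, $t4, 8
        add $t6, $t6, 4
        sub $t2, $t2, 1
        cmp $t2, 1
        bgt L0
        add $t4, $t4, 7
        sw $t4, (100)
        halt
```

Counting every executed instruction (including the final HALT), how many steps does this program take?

38

li $t4, 5 → $t4=5
li $t2, 5 → $t2=5
li $t6, 100 → $t6=100
or $t4, $t4, 15 → $t4=5|15=15
sub $t4, $t4, 9 → $t4=15-9=6
lw $t4, 0($t6) → $t4=M[100]=14
sub $t4, $t4, 8 → $t4=14-8=6
add $t6, $t6, 4 → $t6=100+4=104
sub $t2, $t2, 1 → $t2=5-1=4
cmp $t2, 1  (cmp 4,1)
bgt L0: taken
or $t4, $t4, 15 → $t4=6|15=15
sub $t4, $t4, 9 → $t4=15-9=6
lw $t4, 0($t6) → $t4=M[104]=12
sub $t4, $t4, 8 → $t4=12-8=4
add $t6, $t6, 4 → $t6=104+4=108
sub $t2, $t2, 1 → $t2=4-1=3
cmp $t2, 1  (cmp 3,1)
bgt L0: taken
or $t4, $t4, 15 → $t4=4|15=15
sub $t4, $t4, 9 → $t4=15-9=6
lw $t4, 0($t6) → $t4=M[108]=8
sub $t4, $t4, 8 → $t4=8-8=0
add $t6, $t6, 4 → $t6=108+4=112
sub $t2, $t2, 1 → $t2=3-1=2
cmp $t2, 1  (cmp 2,1)
bgt L0: taken
or $t4, $t4, 15 → $t4=0|15=15
sub $t4, $t4, 9 → $t4=15-9=6
lw $t4, 0($t6) → $t4=M[112]=20
sub $t4, $t4, 8 → $t4=20-8=12
add $t6, $t6, 4 → $t6=112+4=116
sub $t2, $t2, 1 → $t2=2-1=1
cmp $t2, 1  (cmp 1,1)
bgt L0: not taken
add $t4, $t4, 7 → $t4=12+7=19
sw $t4, (100) → M[100]=19
halt.
Total executed instructions: 38.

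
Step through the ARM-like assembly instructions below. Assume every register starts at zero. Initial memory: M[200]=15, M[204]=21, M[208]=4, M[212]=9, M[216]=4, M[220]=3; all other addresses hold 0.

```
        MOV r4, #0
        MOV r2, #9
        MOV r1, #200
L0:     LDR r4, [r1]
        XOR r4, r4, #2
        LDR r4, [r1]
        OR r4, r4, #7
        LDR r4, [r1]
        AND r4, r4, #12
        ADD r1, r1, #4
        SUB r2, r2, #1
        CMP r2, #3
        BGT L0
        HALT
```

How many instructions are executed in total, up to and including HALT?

64

after MOV r4, #0: r4=0
after MOV r2, #9: r2=9
after MOV r1, #200: r1=200
after LDR r4, [r1]: r4=M[200]=15
after XOR r4, r4, #2: r4=15^2=13
after LDR r4, [r1]: r4=M[200]=15
after OR r4, r4, #7: r4=15|7=15
after LDR r4, [r1]: r4=M[200]=15
after AND r4, r4, #12: r4=15&12=12
after ADD r1, r1, #4: r1=200+4=204
after SUB r2, r2, #1: r2=9-1=8
CMP r2, #3  (cmp 8,3)
BGT L0: taken
after LDR r4, [r1]: r4=M[204]=21
after XOR r4, r4, #2: r4=21^2=23
after LDR r4, [r1]: r4=M[204]=21
after OR r4, r4, #7: r4=21|7=23
after LDR r4, [r1]: r4=M[204]=21
after AND r4, r4, #12: r4=21&12=4
after ADD r1, r1, #4: r1=204+4=208
after SUB r2, r2, #1: r2=8-1=7
CMP r2, #3  (cmp 7,3)
BGT L0: taken
after LDR r4, [r1]: r4=M[208]=4
after XOR r4, r4, #2: r4=4^2=6
after LDR r4, [r1]: r4=M[208]=4
after OR r4, r4, #7: r4=4|7=7
after LDR r4, [r1]: r4=M[208]=4
after AND r4, r4, #12: r4=4&12=4
after ADD r1, r1, #4: r1=208+4=212
after SUB r2, r2, #1: r2=7-1=6
CMP r2, #3  (cmp 6,3)
BGT L0: taken
after LDR r4, [r1]: r4=M[212]=9
after XOR r4, r4, #2: r4=9^2=11
after LDR r4, [r1]: r4=M[212]=9
after OR r4, r4, #7: r4=9|7=15
after LDR r4, [r1]: r4=M[212]=9
after AND r4, r4, #12: r4=9&12=8
after ADD r1, r1, #4: r1=212+4=216
after SUB r2, r2, #1: r2=6-1=5
CMP r2, #3  (cmp 5,3)
BGT L0: taken
after LDR r4, [r1]: r4=M[216]=4
after XOR r4, r4, #2: r4=4^2=6
after LDR r4, [r1]: r4=M[216]=4
after OR r4, r4, #7: r4=4|7=7
after LDR r4, [r1]: r4=M[216]=4
after AND r4, r4, #12: r4=4&12=4
after ADD r1, r1, #4: r1=216+4=220
after SUB r2, r2, #1: r2=5-1=4
CMP r2, #3  (cmp 4,3)
BGT L0: taken
after LDR r4, [r1]: r4=M[220]=3
after XOR r4, r4, #2: r4=3^2=1
after LDR r4, [r1]: r4=M[220]=3
after OR r4, r4, #7: r4=3|7=7
after LDR r4, [r1]: r4=M[220]=3
after AND r4, r4, #12: r4=3&12=0
after ADD r1, r1, #4: r1=220+4=224
after SUB r2, r2, #1: r2=4-1=3
CMP r2, #3  (cmp 3,3)
BGT L0: not taken
halt.
Total executed instructions: 64.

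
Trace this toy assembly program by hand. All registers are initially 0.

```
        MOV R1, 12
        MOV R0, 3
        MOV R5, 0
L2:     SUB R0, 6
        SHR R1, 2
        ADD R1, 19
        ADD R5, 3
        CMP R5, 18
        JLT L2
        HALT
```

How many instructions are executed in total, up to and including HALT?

40

MOV R1, 12 → R1=12
MOV R0, 3 → R0=3
MOV R5, 0 → R5=0
SUB R0, 6 → R0=3-6=-3
SHR R1, 2 → R1=12>>2=3
ADD R1, 19 → R1=3+19=22
ADD R5, 3 → R5=0+3=3
CMP R5, 18  (cmp 3,18)
JLT L2: taken
SUB R0, 6 → R0=(-3)-6=-9
SHR R1, 2 → R1=22>>2=5
ADD R1, 19 → R1=5+19=24
ADD R5, 3 → R5=3+3=6
CMP R5, 18  (cmp 6,18)
JLT L2: taken
SUB R0, 6 → R0=(-9)-6=-15
SHR R1, 2 → R1=24>>2=6
ADD R1, 19 → R1=6+19=25
ADD R5, 3 → R5=6+3=9
CMP R5, 18  (cmp 9,18)
JLT L2: taken
SUB R0, 6 → R0=(-15)-6=-21
SHR R1, 2 → R1=25>>2=6
ADD R1, 19 → R1=6+19=25
ADD R5, 3 → R5=9+3=12
CMP R5, 18  (cmp 12,18)
JLT L2: taken
SUB R0, 6 → R0=(-21)-6=-27
SHR R1, 2 → R1=25>>2=6
ADD R1, 19 → R1=6+19=25
ADD R5, 3 → R5=12+3=15
CMP R5, 18  (cmp 15,18)
JLT L2: taken
SUB R0, 6 → R0=(-27)-6=-33
SHR R1, 2 → R1=25>>2=6
ADD R1, 19 → R1=6+19=25
ADD R5, 3 → R5=15+3=18
CMP R5, 18  (cmp 18,18)
JLT L2: not taken
halt.
Total executed instructions: 40.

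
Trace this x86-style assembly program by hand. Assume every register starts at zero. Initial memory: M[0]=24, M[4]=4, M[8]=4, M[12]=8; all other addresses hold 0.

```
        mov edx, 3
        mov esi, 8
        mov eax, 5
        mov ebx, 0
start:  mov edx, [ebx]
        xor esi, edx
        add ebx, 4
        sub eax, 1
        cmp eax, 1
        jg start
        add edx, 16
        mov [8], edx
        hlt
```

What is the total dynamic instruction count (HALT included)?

31

edx=3
esi=8
eax=5
ebx=0
edx=M[0]=24
esi=8^24=16
ebx=0+4=4
eax=5-1=4
cmp eax, 1  (cmp 4,1)
jg start: taken
edx=M[4]=4
esi=16^4=20
ebx=4+4=8
eax=4-1=3
cmp eax, 1  (cmp 3,1)
jg start: taken
edx=M[8]=4
esi=20^4=16
ebx=8+4=12
eax=3-1=2
cmp eax, 1  (cmp 2,1)
jg start: taken
edx=M[12]=8
esi=16^8=24
ebx=12+4=16
eax=2-1=1
cmp eax, 1  (cmp 1,1)
jg start: not taken
edx=8+16=24
mov [8], edx → M[8]=24
halt.
Total executed instructions: 31.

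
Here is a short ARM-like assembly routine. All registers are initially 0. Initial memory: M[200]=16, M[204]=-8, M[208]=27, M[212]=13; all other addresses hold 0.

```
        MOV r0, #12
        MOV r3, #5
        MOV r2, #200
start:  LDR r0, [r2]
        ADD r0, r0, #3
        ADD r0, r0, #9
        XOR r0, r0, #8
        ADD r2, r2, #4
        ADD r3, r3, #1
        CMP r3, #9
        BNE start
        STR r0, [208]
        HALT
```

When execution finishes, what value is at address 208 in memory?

r0=12
r3=5
r2=200
r0=M[200]=16
r0=16+3=19
r0=19+9=28
r0=28^8=20
r2=200+4=204
r3=5+1=6
CMP r3, #9  (cmp 6,9)
BNE start: taken
r0=M[204]=-8
r0=(-8)+3=-5
r0=(-5)+9=4
r0=4^8=12
r2=204+4=208
r3=6+1=7
CMP r3, #9  (cmp 7,9)
BNE start: taken
r0=M[208]=27
r0=27+3=30
r0=30+9=39
r0=39^8=47
r2=208+4=212
r3=7+1=8
CMP r3, #9  (cmp 8,9)
BNE start: taken
r0=M[212]=13
r0=13+3=16
r0=16+9=25
r0=25^8=17
r2=212+4=216
r3=8+1=9
CMP r3, #9  (cmp 9,9)
BNE start: not taken
STR r0, [208] → M[208]=17
halt.

17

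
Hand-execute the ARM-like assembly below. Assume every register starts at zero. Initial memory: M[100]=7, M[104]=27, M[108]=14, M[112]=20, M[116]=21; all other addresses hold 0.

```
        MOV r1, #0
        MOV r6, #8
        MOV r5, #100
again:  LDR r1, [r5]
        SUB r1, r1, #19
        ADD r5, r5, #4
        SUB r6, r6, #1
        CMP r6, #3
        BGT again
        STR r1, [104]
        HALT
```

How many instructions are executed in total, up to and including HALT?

r1=0
r6=8
r5=100
r1=M[100]=7
r1=7-19=-12
r5=100+4=104
r6=8-1=7
CMP r6, #3  (cmp 7,3)
BGT again: taken
r1=M[104]=27
r1=27-19=8
r5=104+4=108
r6=7-1=6
CMP r6, #3  (cmp 6,3)
BGT again: taken
r1=M[108]=14
r1=14-19=-5
r5=108+4=112
r6=6-1=5
CMP r6, #3  (cmp 5,3)
BGT again: taken
r1=M[112]=20
r1=20-19=1
r5=112+4=116
r6=5-1=4
CMP r6, #3  (cmp 4,3)
BGT again: taken
r1=M[116]=21
r1=21-19=2
r5=116+4=120
r6=4-1=3
CMP r6, #3  (cmp 3,3)
BGT again: not taken
STR r1, [104] → M[104]=2
halt.
Total executed instructions: 35.

35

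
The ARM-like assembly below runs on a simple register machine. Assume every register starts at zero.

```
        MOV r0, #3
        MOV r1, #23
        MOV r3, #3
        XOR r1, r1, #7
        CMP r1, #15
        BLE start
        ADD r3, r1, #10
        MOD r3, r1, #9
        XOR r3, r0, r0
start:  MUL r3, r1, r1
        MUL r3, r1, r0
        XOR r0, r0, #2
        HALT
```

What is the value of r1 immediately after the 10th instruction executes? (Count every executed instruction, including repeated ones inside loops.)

r0=3
r1=23
r3=3
r1=23^7=16
CMP r1, #15  (cmp 16,15)
BLE start: not taken
r3=16+10=26
r3=16%9=7
r3=3^3=0
r3=16*16=256
After step 10: r1 = 16.

16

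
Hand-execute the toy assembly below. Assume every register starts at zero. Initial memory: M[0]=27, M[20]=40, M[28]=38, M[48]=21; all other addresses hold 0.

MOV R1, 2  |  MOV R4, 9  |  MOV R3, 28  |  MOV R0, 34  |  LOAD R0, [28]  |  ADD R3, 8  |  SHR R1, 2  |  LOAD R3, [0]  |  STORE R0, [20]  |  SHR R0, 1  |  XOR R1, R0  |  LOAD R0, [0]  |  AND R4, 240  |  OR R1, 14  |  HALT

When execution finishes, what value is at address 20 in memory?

38

MOV R1, 2 → R1=2
MOV R4, 9 → R4=9
MOV R3, 28 → R3=28
MOV R0, 34 → R0=34
LOAD R0, [28] → R0=M[28]=38
ADD R3, 8 → R3=28+8=36
SHR R1, 2 → R1=2>>2=0
LOAD R3, [0] → R3=M[0]=27
STORE R0, [20] → M[20]=38
SHR R0, 1 → R0=38>>1=19
XOR R1, R0 → R1=0^19=19
LOAD R0, [0] → R0=M[0]=27
AND R4, 240 → R4=9&240=0
OR R1, 14 → R1=19|14=31
halt.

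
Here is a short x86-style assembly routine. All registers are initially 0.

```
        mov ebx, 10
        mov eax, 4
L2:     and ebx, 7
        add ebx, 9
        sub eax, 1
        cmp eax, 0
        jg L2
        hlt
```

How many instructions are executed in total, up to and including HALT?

23

after mov ebx, 10: ebx=10
after mov eax, 4: eax=4
after and ebx, 7: ebx=10&7=2
after add ebx, 9: ebx=2+9=11
after sub eax, 1: eax=4-1=3
cmp eax, 0  (cmp 3,0)
jg L2: taken
after and ebx, 7: ebx=11&7=3
after add ebx, 9: ebx=3+9=12
after sub eax, 1: eax=3-1=2
cmp eax, 0  (cmp 2,0)
jg L2: taken
after and ebx, 7: ebx=12&7=4
after add ebx, 9: ebx=4+9=13
after sub eax, 1: eax=2-1=1
cmp eax, 0  (cmp 1,0)
jg L2: taken
after and ebx, 7: ebx=13&7=5
after add ebx, 9: ebx=5+9=14
after sub eax, 1: eax=1-1=0
cmp eax, 0  (cmp 0,0)
jg L2: not taken
halt.
Total executed instructions: 23.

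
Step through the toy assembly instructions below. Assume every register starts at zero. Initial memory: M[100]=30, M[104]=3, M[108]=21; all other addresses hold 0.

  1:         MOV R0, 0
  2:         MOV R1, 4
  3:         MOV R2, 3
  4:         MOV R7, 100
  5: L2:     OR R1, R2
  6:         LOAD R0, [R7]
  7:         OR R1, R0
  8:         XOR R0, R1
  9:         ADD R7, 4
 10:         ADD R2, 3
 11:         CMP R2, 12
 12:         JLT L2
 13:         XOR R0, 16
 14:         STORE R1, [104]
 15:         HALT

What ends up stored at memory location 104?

after MOV R0, 0: R0=0
after MOV R1, 4: R1=4
after MOV R2, 3: R2=3
after MOV R7, 100: R7=100
after OR R1, R2: R1=4|3=7
after LOAD R0, [R7]: R0=M[100]=30
after OR R1, R0: R1=7|30=31
after XOR R0, R1: R0=30^31=1
after ADD R7, 4: R7=100+4=104
after ADD R2, 3: R2=3+3=6
CMP R2, 12  (cmp 6,12)
JLT L2: taken
after OR R1, R2: R1=31|6=31
after LOAD R0, [R7]: R0=M[104]=3
after OR R1, R0: R1=31|3=31
after XOR R0, R1: R0=3^31=28
after ADD R7, 4: R7=104+4=108
after ADD R2, 3: R2=6+3=9
CMP R2, 12  (cmp 9,12)
JLT L2: taken
after OR R1, R2: R1=31|9=31
after LOAD R0, [R7]: R0=M[108]=21
after OR R1, R0: R1=31|21=31
after XOR R0, R1: R0=21^31=10
after ADD R7, 4: R7=108+4=112
after ADD R2, 3: R2=9+3=12
CMP R2, 12  (cmp 12,12)
JLT L2: not taken
after XOR R0, 16: R0=10^16=26
STORE R1, [104] → M[104]=31
halt.

31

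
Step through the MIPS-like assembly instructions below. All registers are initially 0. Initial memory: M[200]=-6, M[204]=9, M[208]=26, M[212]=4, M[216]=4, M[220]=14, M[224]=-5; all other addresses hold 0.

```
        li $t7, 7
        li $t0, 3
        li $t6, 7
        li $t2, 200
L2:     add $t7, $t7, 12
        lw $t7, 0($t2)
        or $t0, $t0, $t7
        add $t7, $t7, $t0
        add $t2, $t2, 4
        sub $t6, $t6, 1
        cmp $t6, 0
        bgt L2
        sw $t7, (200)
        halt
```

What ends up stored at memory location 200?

-6

$t7=7
$t0=3
$t6=7
$t2=200
$t7=7+12=19
$t7=M[200]=-6
$t0=3|(-6)=-5
$t7=(-6)+(-5)=-11
$t2=200+4=204
$t6=7-1=6
cmp $t6, 0  (cmp 6,0)
bgt L2: taken
$t7=(-11)+12=1
$t7=M[204]=9
$t0=(-5)|9=-5
$t7=9+(-5)=4
$t2=204+4=208
$t6=6-1=5
cmp $t6, 0  (cmp 5,0)
bgt L2: taken
$t7=4+12=16
$t7=M[208]=26
$t0=(-5)|26=-5
$t7=26+(-5)=21
$t2=208+4=212
$t6=5-1=4
cmp $t6, 0  (cmp 4,0)
bgt L2: taken
$t7=21+12=33
$t7=M[212]=4
$t0=(-5)|4=-1
$t7=4+(-1)=3
$t2=212+4=216
$t6=4-1=3
cmp $t6, 0  (cmp 3,0)
bgt L2: taken
$t7=3+12=15
$t7=M[216]=4
$t0=(-1)|4=-1
$t7=4+(-1)=3
$t2=216+4=220
$t6=3-1=2
cmp $t6, 0  (cmp 2,0)
bgt L2: taken
$t7=3+12=15
$t7=M[220]=14
$t0=(-1)|14=-1
$t7=14+(-1)=13
$t2=220+4=224
$t6=2-1=1
cmp $t6, 0  (cmp 1,0)
bgt L2: taken
$t7=13+12=25
$t7=M[224]=-5
$t0=(-1)|(-5)=-1
$t7=(-5)+(-1)=-6
$t2=224+4=228
$t6=1-1=0
cmp $t6, 0  (cmp 0,0)
bgt L2: not taken
sw $t7, (200) → M[200]=-6
halt.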